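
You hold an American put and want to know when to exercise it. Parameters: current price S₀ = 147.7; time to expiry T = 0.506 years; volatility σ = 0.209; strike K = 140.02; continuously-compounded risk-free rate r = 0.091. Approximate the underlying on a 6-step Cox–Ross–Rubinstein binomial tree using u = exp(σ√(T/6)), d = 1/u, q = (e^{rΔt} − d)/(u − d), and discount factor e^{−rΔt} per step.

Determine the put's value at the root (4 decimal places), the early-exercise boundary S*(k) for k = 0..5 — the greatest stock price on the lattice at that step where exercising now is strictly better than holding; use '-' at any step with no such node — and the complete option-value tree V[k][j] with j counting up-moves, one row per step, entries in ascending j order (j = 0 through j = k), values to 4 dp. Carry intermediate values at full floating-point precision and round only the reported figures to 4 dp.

Δt=0.08433  u=1.06257  d=0.94111  q=0.54826  discount=0.99236
step 6 (expiry): payoffs max(K−S,0) = 37.4014 24.1572 9.2036 0.0000 0.0000 0.0000 0.0000
step 5: (k=5,j=0): S=109.0398, (K−S)⁺=30.9802, hold=29.9097 ⇒ V=30.9802 exercise | (k=5,j=1): S=123.1128, (K−S)⁺=16.9072, hold=15.8367 ⇒ V=16.9072 exercise | (k=5,j=2): S=139.0021, (K−S)⁺=1.0179, hold=4.1259 ⇒ V=4.1259 continue | (k=5,j=3): S=156.9421, (K−S)⁺=0.0000, hold=0.0000 ⇒ V=0.0000 continue | (k=5,j=4): S=177.1976, (K−S)⁺=0.0000, hold=0.0000 ⇒ V=0.0000 continue | (k=5,j=5): S=200.0672, (K−S)⁺=0.0000, hold=0.0000 ⇒ V=0.0000 continue  boundary S*=123.1128
step 4: (k=4,j=0): S=115.8628, (K−S)⁺=24.1572, hold=23.0867 ⇒ V=24.1572 exercise | (k=4,j=1): S=130.8164, (K−S)⁺=9.2036, hold=9.8241 ⇒ V=9.8241 continue | (k=4,j=2): S=147.7000, (K−S)⁺=0.0000, hold=1.8496 ⇒ V=1.8496 continue | (k=4,j=3): S=166.7626, (K−S)⁺=0.0000, hold=0.0000 ⇒ V=0.0000 continue | (k=4,j=4): S=188.2855, (K−S)⁺=0.0000, hold=0.0000 ⇒ V=0.0000 continue  boundary S*=115.8628
step 3: (k=3,j=0): S=123.1128, (K−S)⁺=16.9072, hold=16.1743 ⇒ V=16.9072 exercise | (k=3,j=1): S=139.0021, (K−S)⁺=1.0179, hold=5.4103 ⇒ V=5.4103 continue | (k=3,j=2): S=156.9421, (K−S)⁺=0.0000, hold=0.8291 ⇒ V=0.8291 continue | (k=3,j=3): S=177.1976, (K−S)⁺=0.0000, hold=0.0000 ⇒ V=0.0000 continue  boundary S*=123.1128
step 2: (k=2,j=0): S=130.8164, (K−S)⁺=9.2036, hold=10.5229 ⇒ V=10.5229 continue | (k=2,j=1): S=147.7000, (K−S)⁺=0.0000, hold=2.8765 ⇒ V=2.8765 continue | (k=2,j=2): S=166.7626, (K−S)⁺=0.0000, hold=0.3717 ⇒ V=0.3717 continue  boundary S*=-
step 1: (k=1,j=0): S=139.0021, (K−S)⁺=1.0179, hold=6.2823 ⇒ V=6.2823 continue | (k=1,j=1): S=156.9421, (K−S)⁺=0.0000, hold=1.4917 ⇒ V=1.4917 continue  boundary S*=-
step 0: (k=0,j=0): S=147.7000, (K−S)⁺=0.0000, hold=3.6279 ⇒ V=3.6279 continue  boundary S*=-

price = 3.6279
boundary = - - - 123.1128 115.8628 123.1128
tree:
3.6279
6.2823 1.4917
10.5229 2.8765 0.3717
16.9072 5.4103 0.8291 0.0000
24.1572 9.8241 1.8496 0.0000 0.0000
30.9802 16.9072 4.1259 0.0000 0.0000 0.0000
37.4014 24.1572 9.2036 0.0000 0.0000 0.0000 0.0000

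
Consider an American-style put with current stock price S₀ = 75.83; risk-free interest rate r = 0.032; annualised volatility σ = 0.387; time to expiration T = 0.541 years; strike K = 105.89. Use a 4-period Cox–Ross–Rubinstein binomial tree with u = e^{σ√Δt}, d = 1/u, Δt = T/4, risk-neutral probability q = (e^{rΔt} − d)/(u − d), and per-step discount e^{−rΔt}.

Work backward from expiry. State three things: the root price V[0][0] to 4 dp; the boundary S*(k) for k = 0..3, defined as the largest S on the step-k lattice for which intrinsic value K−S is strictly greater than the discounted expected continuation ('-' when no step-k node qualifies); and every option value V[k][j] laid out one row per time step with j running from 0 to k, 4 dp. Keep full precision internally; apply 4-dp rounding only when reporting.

params: Δt=0.13525 u=1.15295 d=0.86734 q=0.47967 e^(-rΔt)=0.99568
t_4 payoffs: 62.9761 48.8447 30.0600 5.0895 0.0000
t_3: node(3,0) S=49.4776 payoff=56.4124 vs cont=55.9551 → 56.4124 [stop]  node(3,1) S=65.7704 payoff=40.1196 vs cont=39.6623 → 40.1196 [stop]  node(3,2) S=87.4283 payoff=18.4617 vs cont=18.0044 → 18.4617 [stop]  node(3,3) S=116.2180 payoff=0.0000 vs cont=2.6368 → 2.6368 [wait]  ⇒ S*(3)=87.4283
t_2: node(2,0) S=57.0453 payoff=48.8447 vs cont=48.3874 → 48.8447 [stop]  node(2,1) S=75.8300 payoff=30.0600 vs cont=29.6027 → 30.0600 [stop]  node(2,2) S=100.8005 payoff=5.0895 vs cont=10.8241 → 10.8241 [wait]  ⇒ S*(2)=75.8300
t_1: node(1,0) S=65.7704 payoff=40.1196 vs cont=39.6623 → 40.1196 [stop]  node(1,1) S=87.4283 payoff=18.4617 vs cont=20.7433 → 20.7433 [wait]  ⇒ S*(1)=65.7704
t_0: node(0,0) S=75.8300 payoff=30.0600 vs cont=30.6923 → 30.6923 [wait]  ⇒ S*(0)=-

price = 30.6923
boundary = - 65.7704 75.8300 87.4283
tree:
30.6923
40.1196 20.7433
48.8447 30.0600 10.8241
56.4124 40.1196 18.4617 2.6368
62.9761 48.8447 30.0600 5.0895 0.0000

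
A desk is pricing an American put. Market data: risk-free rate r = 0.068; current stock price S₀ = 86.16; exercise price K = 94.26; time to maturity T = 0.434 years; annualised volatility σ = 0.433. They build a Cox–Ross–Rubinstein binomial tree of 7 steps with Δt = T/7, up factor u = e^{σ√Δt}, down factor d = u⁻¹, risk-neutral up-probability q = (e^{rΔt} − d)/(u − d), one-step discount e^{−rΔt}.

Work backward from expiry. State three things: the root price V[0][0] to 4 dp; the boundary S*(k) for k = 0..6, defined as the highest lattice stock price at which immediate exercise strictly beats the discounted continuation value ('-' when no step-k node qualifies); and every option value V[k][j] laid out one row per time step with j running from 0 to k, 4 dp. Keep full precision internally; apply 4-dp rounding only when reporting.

params: Δt=0.06200 u=1.11384 d=0.89779 q=0.49263 e^(-rΔt)=0.99579
t_7 payoffs: 53.7523 44.0042 31.9104 16.9062 0.0000 0.0000 0.0000 0.0000
t_6: node(6,0) S=45.1193 payoff=49.1407 vs cont=48.7442 → 49.1407 [stop]  node(6,1) S=55.9770 payoff=38.2830 vs cont=37.8864 → 38.2830 [stop]  node(6,2) S=69.4477 payoff=24.8123 vs cont=24.4157 → 24.8123 [stop]  node(6,3) S=86.1600 payoff=8.1000 vs cont=8.5417 → 8.5417 [wait]  node(6,4) S=106.8941 payoff=0.0000 vs cont=0.0000 → 0.0000 [wait]  node(6,5) S=132.6177 payoff=0.0000 vs cont=0.0000 → 0.0000 [wait]  node(6,6) S=164.5316 payoff=0.0000 vs cont=0.0000 → 0.0000 [wait]  ⇒ S*(6)=69.4477
t_5: node(5,0) S=50.2558 payoff=44.0042 vs cont=43.6077 → 44.0042 [stop]  node(5,1) S=62.3496 payoff=31.9104 vs cont=31.5138 → 31.9104 [stop]  node(5,2) S=77.3538 payoff=16.9062 vs cont=16.7263 → 16.9062 [stop]  node(5,3) S=95.9687 payoff=0.0000 vs cont=4.3156 → 4.3156 [wait]  node(5,4) S=119.0632 payoff=0.0000 vs cont=0.0000 → 0.0000 [wait]  node(5,5) S=147.7153 payoff=0.0000 vs cont=0.0000 → 0.0000 [wait]  ⇒ S*(5)=77.3538
t_4: node(4,0) S=55.9770 payoff=38.2830 vs cont=37.8864 → 38.2830 [stop]  node(4,1) S=69.4477 payoff=24.8123 vs cont=24.4157 → 24.8123 [stop]  node(4,2) S=86.1600 payoff=8.1000 vs cont=10.6587 → 10.6587 [wait]  node(4,3) S=106.8941 payoff=0.0000 vs cont=2.1804 → 2.1804 [wait]  node(4,4) S=132.6177 payoff=0.0000 vs cont=0.0000 → 0.0000 [wait]  ⇒ S*(4)=69.4477
t_3: node(3,0) S=62.3496 payoff=31.9104 vs cont=31.5138 → 31.9104 [stop]  node(3,1) S=77.3538 payoff=16.9062 vs cont=17.7648 → 17.7648 [wait]  node(3,2) S=95.9687 payoff=0.0000 vs cont=6.4548 → 6.4548 [wait]  node(3,3) S=119.0632 payoff=0.0000 vs cont=1.1016 → 1.1016 [wait]  ⇒ S*(3)=62.3496
t_2: node(2,0) S=69.4477 payoff=24.8123 vs cont=24.8369 → 24.8369 [wait]  node(2,1) S=86.1600 payoff=8.1000 vs cont=12.1419 → 12.1419 [wait]  node(2,2) S=106.8941 payoff=0.0000 vs cont=3.8016 → 3.8016 [wait]  ⇒ S*(2)=-
t_1: node(1,0) S=77.3538 payoff=16.9062 vs cont=18.5048 → 18.5048 [wait]  node(1,1) S=95.9687 payoff=0.0000 vs cont=7.9994 → 7.9994 [wait]  ⇒ S*(1)=-
t_0: node(0,0) S=86.1600 payoff=8.1000 vs cont=13.2735 → 13.2735 [wait]  ⇒ S*(0)=-

price = 13.2735
boundary = - - - 62.3496 69.4477 77.3538 69.4477
tree:
13.2735
18.5048 7.9994
24.8369 12.1419 3.8016
31.9104 17.7648 6.4548 1.1016
38.2830 24.8123 10.6587 2.1804 0.0000
44.0042 31.9104 16.9062 4.3156 0.0000 0.0000
49.1407 38.2830 24.8123 8.5417 0.0000 0.0000 0.0000
53.7523 44.0042 31.9104 16.9062 0.0000 0.0000 0.0000 0.0000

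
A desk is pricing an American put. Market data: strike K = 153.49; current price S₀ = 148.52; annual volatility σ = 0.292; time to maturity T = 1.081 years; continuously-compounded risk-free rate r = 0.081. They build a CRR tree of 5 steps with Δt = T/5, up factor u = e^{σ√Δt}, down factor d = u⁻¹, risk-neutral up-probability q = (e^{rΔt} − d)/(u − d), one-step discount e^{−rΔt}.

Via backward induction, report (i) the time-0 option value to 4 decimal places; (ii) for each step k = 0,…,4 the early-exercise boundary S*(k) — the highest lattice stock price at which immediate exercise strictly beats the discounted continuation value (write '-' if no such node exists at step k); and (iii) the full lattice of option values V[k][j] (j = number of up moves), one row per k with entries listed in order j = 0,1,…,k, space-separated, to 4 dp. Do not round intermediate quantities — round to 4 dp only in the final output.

Δt=0.21620, u=1.14542, d=0.87304, q=0.53097, disc=e^(-rΔt)=0.98264
k=5 terminal: V=max(K-S,0) → 78.1615 54.6598 23.8259 0.0000 0.0000 0.0000
k=4: j=0 S=86.2829 intr=67.2071 cont=64.5426 V=67.2071[EX]; j=1 S=113.2022 intr=40.2878 cont=37.6233 V=40.2878[EX]; j=2 S=148.5200 intr=4.9700 cont=10.9811 V=10.9811[hold]; j=3 S=194.8566 intr=0.0000 cont=0.0000 V=0.0000[hold]; j=4 S=255.6497 intr=0.0000 cont=0.0000 V=0.0000[hold]  S*(4)=113.2022
k=3: j=0 S=98.8302 intr=54.6598 cont=51.9953 V=54.6598[EX]; j=1 S=129.6641 intr=23.8259 cont=24.2976 V=24.2976[hold]; j=2 S=170.1179 intr=0.0000 cont=5.0611 V=5.0611[hold]; j=3 S=223.1928 intr=0.0000 cont=0.0000 V=0.0000[hold]  S*(3)=98.8302
k=2: j=0 S=113.2022 intr=40.2878 cont=37.8694 V=40.2878[EX]; j=1 S=148.5200 intr=4.9700 cont=13.8391 V=13.8391[hold]; j=2 S=194.8566 intr=0.0000 cont=2.3326 V=2.3326[hold]  S*(2)=113.2022
k=1: j=0 S=129.6641 intr=23.8259 cont=25.7888 V=25.7888[hold]; j=1 S=170.1179 intr=0.0000 cont=7.5953 V=7.5953[hold]  S*(1)=-
k=0: j=0 S=148.5200 intr=4.9700 cont=15.8486 V=15.8486[hold]  S*(0)=-

price = 15.8486
boundary = - - 113.2022 98.8302 113.2022
tree:
15.8486
25.7888 7.5953
40.2878 13.8391 2.3326
54.6598 24.2976 5.0611 0.0000
67.2071 40.2878 10.9811 0.0000 0.0000
78.1615 54.6598 23.8259 0.0000 0.0000 0.0000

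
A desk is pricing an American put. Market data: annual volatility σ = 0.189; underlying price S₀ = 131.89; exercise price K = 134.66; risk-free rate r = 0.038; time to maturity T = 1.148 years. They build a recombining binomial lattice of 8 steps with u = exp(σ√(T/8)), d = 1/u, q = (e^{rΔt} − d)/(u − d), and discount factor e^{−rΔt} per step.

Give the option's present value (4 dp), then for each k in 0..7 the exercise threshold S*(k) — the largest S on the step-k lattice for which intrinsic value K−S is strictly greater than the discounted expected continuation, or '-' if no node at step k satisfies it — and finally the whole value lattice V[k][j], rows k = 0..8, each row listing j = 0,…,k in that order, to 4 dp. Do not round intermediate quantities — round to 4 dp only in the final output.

Δt=0.14350  u=1.07422  d=0.93091  q=0.52026  discount=0.99456
step 8 (expiry): payoffs max(K−S,0) = 60.2789 48.8279 35.6139 20.3657 2.7700 0.0000 0.0000 0.0000 0.0000
step 7: (k=7,j=0): S=79.9017, (K−S)⁺=54.7583, hold=54.0260 ⇒ V=54.7583 exercise | (k=7,j=1): S=92.2027, (K−S)⁺=42.4573, hold=41.7250 ⇒ V=42.4573 exercise | (k=7,j=2): S=106.3974, (K−S)⁺=28.2626, hold=27.5303 ⇒ V=28.2626 exercise | (k=7,j=3): S=122.7773, (K−S)⁺=11.8827, hold=11.1504 ⇒ V=11.8827 exercise | (k=7,j=4): S=141.6790, (K−S)⁺=0.0000, hold=1.3216 ⇒ V=1.3216 continue | (k=7,j=5): S=163.4906, (K−S)⁺=0.0000, hold=0.0000 ⇒ V=0.0000 continue | (k=7,j=6): S=188.6602, (K−S)⁺=0.0000, hold=0.0000 ⇒ V=0.0000 continue | (k=7,j=7): S=217.7046, (K−S)⁺=0.0000, hold=0.0000 ⇒ V=0.0000 continue  boundary S*=122.7773
step 6: (k=6,j=0): S=85.8321, (K−S)⁺=48.8279, hold=48.0956 ⇒ V=48.8279 exercise | (k=6,j=1): S=99.0461, (K−S)⁺=35.6139, hold=34.8816 ⇒ V=35.6139 exercise | (k=6,j=2): S=114.2943, (K−S)⁺=20.3657, hold=19.6334 ⇒ V=20.3657 exercise | (k=6,j=3): S=131.8900, (K−S)⁺=2.7700, hold=6.3534 ⇒ V=6.3534 continue | (k=6,j=4): S=152.1946, (K−S)⁺=0.0000, hold=0.6306 ⇒ V=0.6306 continue | (k=6,j=5): S=175.6251, (K−S)⁺=0.0000, hold=0.0000 ⇒ V=0.0000 continue | (k=6,j=6): S=202.6627, (K−S)⁺=0.0000, hold=0.0000 ⇒ V=0.0000 continue  boundary S*=114.2943
step 5: (k=5,j=0): S=92.2027, (K−S)⁺=42.4573, hold=41.7250 ⇒ V=42.4573 exercise | (k=5,j=1): S=106.3974, (K−S)⁺=28.2626, hold=27.5303 ⇒ V=28.2626 exercise | (k=5,j=2): S=122.7773, (K−S)⁺=11.8827, hold=13.0045 ⇒ V=13.0045 continue | (k=5,j=3): S=141.6790, (K−S)⁺=0.0000, hold=3.3577 ⇒ V=3.3577 continue | (k=5,j=4): S=163.4906, (K−S)⁺=0.0000, hold=0.3009 ⇒ V=0.3009 continue | (k=5,j=5): S=188.6602, (K−S)⁺=0.0000, hold=0.0000 ⇒ V=0.0000 continue  boundary S*=106.3974
step 4: (k=4,j=0): S=99.0461, (K−S)⁺=35.6139, hold=34.8816 ⇒ V=35.6139 exercise | (k=4,j=1): S=114.2943, (K−S)⁺=20.3657, hold=20.2139 ⇒ V=20.3657 exercise | (k=4,j=2): S=131.8900, (K−S)⁺=2.7700, hold=7.9422 ⇒ V=7.9422 continue | (k=4,j=3): S=152.1946, (K−S)⁺=0.0000, hold=1.7577 ⇒ V=1.7577 continue | (k=4,j=4): S=175.6251, (K−S)⁺=0.0000, hold=0.1436 ⇒ V=0.1436 continue  boundary S*=114.2943
step 3: (k=3,j=0): S=106.3974, (K−S)⁺=28.2626, hold=27.5303 ⇒ V=28.2626 exercise | (k=3,j=1): S=122.7773, (K−S)⁺=11.8827, hold=13.8266 ⇒ V=13.8266 continue | (k=3,j=2): S=141.6790, (K−S)⁺=0.0000, hold=4.6990 ⇒ V=4.6990 continue | (k=3,j=3): S=163.4906, (K−S)⁺=0.0000, hold=0.9129 ⇒ V=0.9129 continue  boundary S*=106.3974
step 2: (k=2,j=0): S=114.2943, (K−S)⁺=20.3657, hold=20.6393 ⇒ V=20.6393 continue | (k=2,j=1): S=131.8900, (K−S)⁺=2.7700, hold=9.0285 ⇒ V=9.0285 continue | (k=2,j=2): S=152.1946, (K−S)⁺=0.0000, hold=2.7144 ⇒ V=2.7144 continue  boundary S*=-
step 1: (k=1,j=0): S=122.7773, (K−S)⁺=11.8827, hold=14.5193 ⇒ V=14.5193 continue | (k=1,j=1): S=141.6790, (K−S)⁺=0.0000, hold=5.7123 ⇒ V=5.7123 continue  boundary S*=-
step 0: (k=0,j=0): S=131.8900, (K−S)⁺=2.7700, hold=9.8833 ⇒ V=9.8833 continue  boundary S*=-

price = 9.8833
boundary = - - - 106.3974 114.2943 106.3974 114.2943 122.7773
tree:
9.8833
14.5193 5.7123
20.6393 9.0285 2.7144
28.2626 13.8266 4.6990 0.9129
35.6139 20.3657 7.9422 1.7577 0.1436
42.4573 28.2626 13.0045 3.3577 0.3009 0.0000
48.8279 35.6139 20.3657 6.3534 0.6306 0.0000 0.0000
54.7583 42.4573 28.2626 11.8827 1.3216 0.0000 0.0000 0.0000
60.2789 48.8279 35.6139 20.3657 2.7700 0.0000 0.0000 0.0000 0.0000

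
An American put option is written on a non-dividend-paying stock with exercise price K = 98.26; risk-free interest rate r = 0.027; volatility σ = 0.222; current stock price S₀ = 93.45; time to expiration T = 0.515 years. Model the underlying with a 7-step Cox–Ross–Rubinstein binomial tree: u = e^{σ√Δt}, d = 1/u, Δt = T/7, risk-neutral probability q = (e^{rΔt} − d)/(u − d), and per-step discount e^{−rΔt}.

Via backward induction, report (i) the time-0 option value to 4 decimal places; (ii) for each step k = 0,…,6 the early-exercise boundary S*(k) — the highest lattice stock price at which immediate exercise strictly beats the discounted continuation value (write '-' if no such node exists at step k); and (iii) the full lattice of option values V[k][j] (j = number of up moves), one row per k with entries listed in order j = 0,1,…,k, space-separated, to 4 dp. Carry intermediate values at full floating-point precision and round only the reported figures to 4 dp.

price = 8.0356
boundary = - - - 78.0056 82.8470 87.9889 82.8470
tree:
8.0356
11.3784 4.7440
15.5144 7.3114 2.2103
20.2544 10.8633 3.8091 0.6295
24.8129 15.4130 6.3830 1.2652 0.0000
29.1051 20.2544 10.2711 2.5428 0.0000 0.0000
33.1464 24.8129 15.4130 5.1105 0.0000 0.0000 0.0000
36.9515 29.1051 20.2544 10.2711 0.0000 0.0000 0.0000 0.0000

Δt=0.07357, u=1.06207, d=0.94156, q=0.50145, disc=e^(-rΔt)=0.99802
k=7 terminal: V=max(K-S,0) → 36.9515 29.1051 20.2544 10.2711 0.0000 0.0000 0.0000 0.0000
k=6: j=0 S=65.1136 intr=33.1464 cont=32.9514 V=33.1464[EX]; j=1 S=73.4471 intr=24.8129 cont=24.6179 V=24.8129[EX]; j=2 S=82.8470 intr=15.4130 cont=15.2180 V=15.4130[EX]; j=3 S=93.4500 intr=4.8100 cont=5.1105 V=5.1105[hold]; j=4 S=105.4100 intr=0.0000 cont=0.0000 V=0.0000[hold]; j=5 S=118.9006 intr=0.0000 cont=0.0000 V=0.0000[hold]; j=6 S=134.1179 intr=0.0000 cont=0.0000 V=0.0000[hold]  S*(6)=82.8470
k=5: j=0 S=69.1549 intr=29.1051 cont=28.9101 V=29.1051[EX]; j=1 S=78.0056 intr=20.2544 cont=20.0594 V=20.2544[EX]; j=2 S=87.9889 intr=10.2711 cont=10.2264 V=10.2711[EX]; j=3 S=99.2500 intr=0.0000 cont=2.5428 V=2.5428[hold]; j=4 S=111.9523 intr=0.0000 cont=0.0000 V=0.0000[hold]; j=5 S=126.2802 intr=0.0000 cont=0.0000 V=0.0000[hold]  S*(5)=87.9889
k=4: j=0 S=73.4471 intr=24.8129 cont=24.6179 V=24.8129[EX]; j=1 S=82.8470 intr=15.4130 cont=15.2180 V=15.4130[EX]; j=2 S=93.4500 intr=4.8100 cont=6.3830 V=6.3830[hold]; j=3 S=105.4100 intr=0.0000 cont=1.2652 V=1.2652[hold]; j=4 S=118.9006 intr=0.0000 cont=0.0000 V=0.0000[hold]  S*(4)=82.8470
k=3: j=0 S=78.0056 intr=20.2544 cont=20.0594 V=20.2544[EX]; j=1 S=87.9889 intr=10.2711 cont=10.8633 V=10.8633[hold]; j=2 S=99.2500 intr=0.0000 cont=3.8091 V=3.8091[hold]; j=3 S=111.9523 intr=0.0000 cont=0.6295 V=0.6295[hold]  S*(3)=78.0056
k=2: j=0 S=82.8470 intr=15.4130 cont=15.5144 V=15.5144[hold]; j=1 S=93.4500 intr=4.8100 cont=7.3114 V=7.3114[hold]; j=2 S=105.4100 intr=0.0000 cont=2.2103 V=2.2103[hold]  S*(2)=-
k=1: j=0 S=87.9889 intr=10.2711 cont=11.3784 V=11.3784[hold]; j=1 S=99.2500 intr=0.0000 cont=4.7440 V=4.7440[hold]  S*(1)=-
k=0: j=0 S=93.4500 intr=4.8100 cont=8.0356 V=8.0356[hold]  S*(0)=-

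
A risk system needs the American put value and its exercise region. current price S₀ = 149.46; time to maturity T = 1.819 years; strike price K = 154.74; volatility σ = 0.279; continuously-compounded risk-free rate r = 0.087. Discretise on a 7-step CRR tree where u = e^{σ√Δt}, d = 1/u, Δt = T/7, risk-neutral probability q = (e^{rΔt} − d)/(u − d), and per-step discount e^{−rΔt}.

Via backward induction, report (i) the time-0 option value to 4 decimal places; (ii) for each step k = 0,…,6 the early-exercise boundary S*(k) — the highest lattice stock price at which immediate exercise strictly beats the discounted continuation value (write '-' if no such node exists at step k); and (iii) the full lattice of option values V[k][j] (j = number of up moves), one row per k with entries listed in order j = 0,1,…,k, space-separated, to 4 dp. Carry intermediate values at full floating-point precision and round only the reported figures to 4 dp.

Δt=0.25986  u=1.15283  d=0.86743  q=0.54462  discount=0.97765
step 7 (expiry): payoffs max(K−S,0) = 99.5123 81.3409 57.1907 25.0943 0.0000 0.0000 0.0000 0.0000
step 6: (k=6,j=0): S=63.6683, (K−S)⁺=91.0717, hold=87.6126 ⇒ V=91.0717 exercise | (k=6,j=1): S=84.6169, (K−S)⁺=70.1231, hold=66.6640 ⇒ V=70.1231 exercise | (k=6,j=2): S=112.4582, (K−S)⁺=42.2818, hold=38.8227 ⇒ V=42.2818 exercise | (k=6,j=3): S=149.4600, (K−S)⁺=5.2800, hold=11.1721 ⇒ V=11.1721 continue | (k=6,j=4): S=198.6364, (K−S)⁺=0.0000, hold=0.0000 ⇒ V=0.0000 continue | (k=6,j=5): S=263.9931, (K−S)⁺=0.0000, hold=0.0000 ⇒ V=0.0000 continue | (k=6,j=6): S=350.8540, (K−S)⁺=0.0000, hold=0.0000 ⇒ V=0.0000 continue  boundary S*=112.4582
step 5: (k=5,j=0): S=73.3991, (K−S)⁺=81.3409, hold=77.8819 ⇒ V=81.3409 exercise | (k=5,j=1): S=97.5493, (K−S)⁺=57.1907, hold=53.7316 ⇒ V=57.1907 exercise | (k=5,j=2): S=129.6457, (K−S)⁺=25.0943, hold=24.7725 ⇒ V=25.0943 exercise | (k=5,j=3): S=172.3026, (K−S)⁺=0.0000, hold=4.9738 ⇒ V=4.9738 continue | (k=5,j=4): S=228.9948, (K−S)⁺=0.0000, hold=0.0000 ⇒ V=0.0000 continue | (k=5,j=5): S=304.3403, (K−S)⁺=0.0000, hold=0.0000 ⇒ V=0.0000 continue  boundary S*=129.6457
step 4: (k=4,j=0): S=84.6169, (K−S)⁺=70.1231, hold=66.6640 ⇒ V=70.1231 exercise | (k=4,j=1): S=112.4582, (K−S)⁺=42.2818, hold=38.8227 ⇒ V=42.2818 exercise | (k=4,j=2): S=149.4600, (K−S)⁺=5.2800, hold=13.8203 ⇒ V=13.8203 continue | (k=4,j=3): S=198.6364, (K−S)⁺=0.0000, hold=2.2144 ⇒ V=2.2144 continue | (k=4,j=4): S=263.9931, (K−S)⁺=0.0000, hold=0.0000 ⇒ V=0.0000 continue  boundary S*=112.4582
step 3: (k=3,j=0): S=97.5493, (K−S)⁺=57.1907, hold=53.7316 ⇒ V=57.1907 exercise | (k=3,j=1): S=129.6457, (K−S)⁺=25.0943, hold=26.1825 ⇒ V=26.1825 continue | (k=3,j=2): S=172.3026, (K−S)⁺=0.0000, hold=7.3319 ⇒ V=7.3319 continue | (k=3,j=3): S=228.9948, (K−S)⁺=0.0000, hold=0.9858 ⇒ V=0.9858 continue  boundary S*=97.5493
step 2: (k=2,j=0): S=112.4582, (K−S)⁺=42.2818, hold=39.4021 ⇒ V=42.2818 exercise | (k=2,j=1): S=149.4600, (K−S)⁺=5.2800, hold=15.5603 ⇒ V=15.5603 continue | (k=2,j=2): S=198.6364, (K−S)⁺=0.0000, hold=3.7891 ⇒ V=3.7891 continue  boundary S*=112.4582
step 1: (k=1,j=0): S=129.6457, (K−S)⁺=25.0943, hold=27.1090 ⇒ V=27.1090 continue | (k=1,j=1): S=172.3026, (K−S)⁺=0.0000, hold=8.9450 ⇒ V=8.9450 continue  boundary S*=-
step 0: (k=0,j=0): S=149.4600, (K−S)⁺=5.2800, hold=16.8317 ⇒ V=16.8317 continue  boundary S*=-

price = 16.8317
boundary = - - 112.4582 97.5493 112.4582 129.6457 112.4582
tree:
16.8317
27.1090 8.9450
42.2818 15.5603 3.7891
57.1907 26.1825 7.3319 0.9858
70.1231 42.2818 13.8203 2.2144 0.0000
81.3409 57.1907 25.0943 4.9738 0.0000 0.0000
91.0717 70.1231 42.2818 11.1721 0.0000 0.0000 0.0000
99.5123 81.3409 57.1907 25.0943 0.0000 0.0000 0.0000 0.0000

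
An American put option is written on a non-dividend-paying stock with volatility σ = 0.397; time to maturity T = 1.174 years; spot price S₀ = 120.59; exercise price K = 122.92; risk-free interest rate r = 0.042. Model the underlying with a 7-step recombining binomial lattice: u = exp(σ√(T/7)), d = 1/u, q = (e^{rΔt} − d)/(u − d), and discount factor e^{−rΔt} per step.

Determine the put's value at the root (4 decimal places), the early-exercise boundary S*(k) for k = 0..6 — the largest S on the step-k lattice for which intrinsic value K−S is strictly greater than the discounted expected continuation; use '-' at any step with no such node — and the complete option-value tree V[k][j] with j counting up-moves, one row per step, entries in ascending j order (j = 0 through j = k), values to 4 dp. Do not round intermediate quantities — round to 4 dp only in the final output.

params: Δt=0.16771 u=1.17655 d=0.84995 q=0.48109 e^(-rΔt)=0.99298
t_7 payoffs: 84.2790 69.4308 48.8769 20.4251 0.0000 0.0000 0.0000 0.0000
t_6: node(6,0) S=45.4629 payoff=77.4571 vs cont=76.5943 → 77.4571 [stop]  node(6,1) S=62.9326 payoff=59.9874 vs cont=59.1246 → 59.9874 [stop]  node(6,2) S=87.1151 payoff=35.8049 vs cont=34.9421 → 35.8049 [stop]  node(6,3) S=120.5900 payoff=2.3300 vs cont=10.5244 → 10.5244 [wait]  node(6,4) S=166.9280 payoff=0.0000 vs cont=0.0000 → 0.0000 [wait]  node(6,5) S=231.0719 payoff=0.0000 vs cont=0.0000 → 0.0000 [wait]  node(6,6) S=319.8638 payoff=0.0000 vs cont=0.0000 → 0.0000 [wait]  ⇒ S*(6)=87.1151
t_5: node(5,0) S=53.4892 payoff=69.4308 vs cont=68.5679 → 69.4308 [stop]  node(5,1) S=74.0431 payoff=48.8769 vs cont=48.0141 → 48.8769 [stop]  node(5,2) S=102.4949 payoff=20.4251 vs cont=23.4768 → 23.4768 [wait]  node(5,3) S=141.8797 payoff=0.0000 vs cont=5.4229 → 5.4229 [wait]  node(5,4) S=196.3985 payoff=0.0000 vs cont=0.0000 → 0.0000 [wait]  node(5,5) S=271.8668 payoff=0.0000 vs cont=0.0000 → 0.0000 [wait]  ⇒ S*(5)=74.0431
t_4: node(4,0) S=62.9326 payoff=59.9874 vs cont=59.1246 → 59.9874 [stop]  node(4,1) S=87.1151 payoff=35.8049 vs cont=36.4000 → 36.4000 [wait]  node(4,2) S=120.5900 payoff=2.3300 vs cont=14.6875 → 14.6875 [wait]  node(4,3) S=166.9280 payoff=0.0000 vs cont=2.7943 → 2.7943 [wait]  node(4,4) S=231.0719 payoff=0.0000 vs cont=0.0000 → 0.0000 [wait]  ⇒ S*(4)=62.9326
t_3: node(3,0) S=74.0431 payoff=48.8769 vs cont=48.2984 → 48.8769 [stop]  node(3,1) S=102.4949 payoff=20.4251 vs cont=25.7722 → 25.7722 [wait]  node(3,2) S=141.8797 payoff=0.0000 vs cont=8.9029 → 8.9029 [wait]  node(3,3) S=196.3985 payoff=0.0000 vs cont=1.4398 → 1.4398 [wait]  ⇒ S*(3)=74.0431
t_2: node(2,0) S=87.1151 payoff=35.8049 vs cont=37.4965 → 37.4965 [wait]  node(2,1) S=120.5900 payoff=2.3300 vs cont=17.5327 → 17.5327 [wait]  node(2,2) S=166.9280 payoff=0.0000 vs cont=5.2752 → 5.2752 [wait]  ⇒ S*(2)=-
t_1: node(1,0) S=102.4949 payoff=20.4251 vs cont=27.6964 → 27.6964 [wait]  node(1,1) S=141.8797 payoff=0.0000 vs cont=11.5541 → 11.5541 [wait]  ⇒ S*(1)=-
t_0: node(0,0) S=120.5900 payoff=2.3300 vs cont=19.7906 → 19.7906 [wait]  ⇒ S*(0)=-

price = 19.7906
boundary = - - - 74.0431 62.9326 74.0431 87.1151
tree:
19.7906
27.6964 11.5541
37.4965 17.5327 5.2752
48.8769 25.7722 8.9029 1.4398
59.9874 36.4000 14.6875 2.7943 0.0000
69.4308 48.8769 23.4768 5.4229 0.0000 0.0000
77.4571 59.9874 35.8049 10.5244 0.0000 0.0000 0.0000
84.2790 69.4308 48.8769 20.4251 0.0000 0.0000 0.0000 0.0000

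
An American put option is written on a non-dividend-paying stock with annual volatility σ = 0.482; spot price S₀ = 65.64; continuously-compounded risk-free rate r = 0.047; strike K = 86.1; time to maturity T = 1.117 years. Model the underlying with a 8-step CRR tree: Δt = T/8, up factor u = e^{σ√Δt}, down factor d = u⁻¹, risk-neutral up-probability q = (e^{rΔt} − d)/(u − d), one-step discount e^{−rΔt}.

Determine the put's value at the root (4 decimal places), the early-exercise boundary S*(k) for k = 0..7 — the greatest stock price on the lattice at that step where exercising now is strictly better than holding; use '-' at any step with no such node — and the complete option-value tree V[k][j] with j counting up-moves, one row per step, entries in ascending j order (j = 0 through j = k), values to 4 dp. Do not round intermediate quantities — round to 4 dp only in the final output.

price = 25.3430
boundary = - - 45.7857 38.2394 45.7857 54.8213 45.7857 54.8213
tree:
25.3430
32.4732 17.7602
40.3143 24.1983 10.8420
47.8606 31.8494 16.0197 5.2304
54.1631 40.3143 22.8715 8.6170 1.5341
59.4269 47.8606 31.2787 13.8331 2.9316 0.0000
63.8231 54.1631 40.3143 21.4014 5.6024 0.0000 0.0000
67.4948 59.4269 47.8606 31.2787 10.7063 0.0000 0.0000 0.0000
70.5613 63.8231 54.1631 40.3143 20.4600 0.0000 0.0000 0.0000 0.0000

Δt=0.13962  u=1.19734  d=0.83518  q=0.47327  discount=0.99346
step 8 (expiry): payoffs max(K−S,0) = 70.5613 63.8231 54.1631 40.3143 20.4600 0.0000 0.0000 0.0000 0.0000
step 7: (k=7,j=0): S=18.6052, (K−S)⁺=67.4948, hold=66.9316 ⇒ V=67.4948 exercise | (k=7,j=1): S=26.6731, (K−S)⁺=59.4269, hold=58.8638 ⇒ V=59.4269 exercise | (k=7,j=2): S=38.2394, (K−S)⁺=47.8606, hold=47.2974 ⇒ V=47.8606 exercise | (k=7,j=3): S=54.8213, (K−S)⁺=31.2787, hold=30.7155 ⇒ V=31.2787 exercise | (k=7,j=4): S=78.5937, (K−S)⁺=7.5063, hold=10.7063 ⇒ V=10.7063 continue | (k=7,j=5): S=112.6746, (K−S)⁺=0.0000, hold=0.0000 ⇒ V=0.0000 continue | (k=7,j=6): S=161.5341, (K−S)⁺=0.0000, hold=0.0000 ⇒ V=0.0000 continue | (k=7,j=7): S=231.5807, (K−S)⁺=0.0000, hold=0.0000 ⇒ V=0.0000 continue  boundary S*=54.8213
step 6: (k=6,j=0): S=22.2769, (K−S)⁺=63.8231, hold=63.2600 ⇒ V=63.8231 exercise | (k=6,j=1): S=31.9369, (K−S)⁺=54.1631, hold=53.6000 ⇒ V=54.1631 exercise | (k=6,j=2): S=45.7857, (K−S)⁺=40.3143, hold=39.7511 ⇒ V=40.3143 exercise | (k=6,j=3): S=65.6400, (K−S)⁺=20.4600, hold=21.4014 ⇒ V=21.4014 continue | (k=6,j=4): S=94.1037, (K−S)⁺=0.0000, hold=5.6024 ⇒ V=5.6024 continue | (k=6,j=5): S=134.9103, (K−S)⁺=0.0000, hold=0.0000 ⇒ V=0.0000 continue | (k=6,j=6): S=193.4120, (K−S)⁺=0.0000, hold=0.0000 ⇒ V=0.0000 continue  boundary S*=45.7857
step 5: (k=5,j=0): S=26.6731, (K−S)⁺=59.4269, hold=58.8638 ⇒ V=59.4269 exercise | (k=5,j=1): S=38.2394, (K−S)⁺=47.8606, hold=47.2974 ⇒ V=47.8606 exercise | (k=5,j=2): S=54.8213, (K−S)⁺=31.2787, hold=31.1581 ⇒ V=31.2787 exercise | (k=5,j=3): S=78.5937, (K−S)⁺=7.5063, hold=13.8331 ⇒ V=13.8331 continue | (k=5,j=4): S=112.6746, (K−S)⁺=0.0000, hold=2.9316 ⇒ V=2.9316 continue | (k=5,j=5): S=161.5341, (K−S)⁺=0.0000, hold=0.0000 ⇒ V=0.0000 continue  boundary S*=54.8213
step 4: (k=4,j=0): S=31.9369, (K−S)⁺=54.1631, hold=53.6000 ⇒ V=54.1631 exercise | (k=4,j=1): S=45.7857, (K−S)⁺=40.3143, hold=39.7511 ⇒ V=40.3143 exercise | (k=4,j=2): S=65.6400, (K−S)⁺=20.4600, hold=22.8715 ⇒ V=22.8715 continue | (k=4,j=3): S=94.1037, (K−S)⁺=0.0000, hold=8.6170 ⇒ V=8.6170 continue | (k=4,j=4): S=134.9103, (K−S)⁺=0.0000, hold=1.5341 ⇒ V=1.5341 continue  boundary S*=45.7857
step 3: (k=3,j=0): S=38.2394, (K−S)⁺=47.8606, hold=47.2974 ⇒ V=47.8606 exercise | (k=3,j=1): S=54.8213, (K−S)⁺=31.2787, hold=31.8494 ⇒ V=31.8494 continue | (k=3,j=2): S=78.5937, (K−S)⁺=7.5063, hold=16.0197 ⇒ V=16.0197 continue | (k=3,j=3): S=112.6746, (K−S)⁺=0.0000, hold=5.2304 ⇒ V=5.2304 continue  boundary S*=38.2394
step 2: (k=2,j=0): S=45.7857, (K−S)⁺=40.3143, hold=40.0194 ⇒ V=40.3143 exercise | (k=2,j=1): S=65.6400, (K−S)⁺=20.4600, hold=24.1983 ⇒ V=24.1983 continue | (k=2,j=2): S=94.1037, (K−S)⁺=0.0000, hold=10.8420 ⇒ V=10.8420 continue  boundary S*=45.7857
step 1: (k=1,j=0): S=54.8213, (K−S)⁺=31.2787, hold=32.4732 ⇒ V=32.4732 continue | (k=1,j=1): S=78.5937, (K−S)⁺=7.5063, hold=17.7602 ⇒ V=17.7602 continue  boundary S*=-
step 0: (k=0,j=0): S=65.6400, (K−S)⁺=20.4600, hold=25.3430 ⇒ V=25.3430 continue  boundary S*=-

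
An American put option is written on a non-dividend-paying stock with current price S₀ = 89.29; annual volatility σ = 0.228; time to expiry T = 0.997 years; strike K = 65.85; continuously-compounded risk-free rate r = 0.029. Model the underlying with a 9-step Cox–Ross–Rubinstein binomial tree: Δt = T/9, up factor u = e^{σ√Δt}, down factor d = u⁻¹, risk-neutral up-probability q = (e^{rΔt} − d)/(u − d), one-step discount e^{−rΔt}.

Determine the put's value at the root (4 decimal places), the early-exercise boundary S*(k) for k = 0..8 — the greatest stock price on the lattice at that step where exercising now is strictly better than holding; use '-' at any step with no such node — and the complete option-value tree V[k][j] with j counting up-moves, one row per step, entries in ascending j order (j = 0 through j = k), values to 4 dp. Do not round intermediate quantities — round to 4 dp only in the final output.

price = 0.5851
boundary = - - - - - - - 52.4934 56.6320
tree:
0.5851
0.9858 0.1916
1.6330 0.3506 0.0352
2.6505 0.6351 0.0709 0.0000
4.1959 1.1357 0.1430 0.0000 0.0000
6.4404 1.9981 0.2881 0.0000 0.0000 0.0000
9.5081 3.4411 0.5807 0.0000 0.0000 0.0000 0.0000
13.3566 5.7545 1.1702 0.0000 0.0000 0.0000 0.0000 0.0000
17.1927 9.2180 2.3585 0.0000 0.0000 0.0000 0.0000 0.0000 0.0000
20.7485 13.3566 4.7532 0.0000 0.0000 0.0000 0.0000 0.0000 0.0000 0.0000

Δt=0.11078  u=1.07884  d=0.92692  q=0.50222  discount=0.99679
step 9 (expiry): payoffs max(K−S,0) = 20.7485 13.3566 4.7532 0.0000 0.0000 0.0000 0.0000 0.0000 0.0000 0.0000
step 8: (k=8,j=0): S=48.6573, (K−S)⁺=17.1927, hold=16.9815 ⇒ V=17.1927 exercise | (k=8,j=1): S=56.6320, (K−S)⁺=9.2180, hold=9.0068 ⇒ V=9.2180 exercise | (k=8,j=2): S=65.9137, (K−S)⁺=0.0000, hold=2.3585 ⇒ V=2.3585 continue | (k=8,j=3): S=76.7166, (K−S)⁺=0.0000, hold=0.0000 ⇒ V=0.0000 continue | (k=8,j=4): S=89.2900, (K−S)⁺=0.0000, hold=0.0000 ⇒ V=0.0000 continue | (k=8,j=5): S=103.9242, (K−S)⁺=0.0000, hold=0.0000 ⇒ V=0.0000 continue | (k=8,j=6): S=120.9568, (K−S)⁺=0.0000, hold=0.0000 ⇒ V=0.0000 continue | (k=8,j=7): S=140.7809, (K−S)⁺=0.0000, hold=0.0000 ⇒ V=0.0000 continue | (k=8,j=8): S=163.8542, (K−S)⁺=0.0000, hold=0.0000 ⇒ V=0.0000 continue  boundary S*=56.6320
step 7: (k=7,j=0): S=52.4934, (K−S)⁺=13.3566, hold=13.1454 ⇒ V=13.3566 exercise | (k=7,j=1): S=61.0968, (K−S)⁺=4.7532, hold=5.7545 ⇒ V=5.7545 continue | (k=7,j=2): S=71.1103, (K−S)⁺=0.0000, hold=1.1702 ⇒ V=1.1702 continue | (k=7,j=3): S=82.7649, (K−S)⁺=0.0000, hold=0.0000 ⇒ V=0.0000 continue | (k=7,j=4): S=96.3296, (K−S)⁺=0.0000, hold=0.0000 ⇒ V=0.0000 continue | (k=7,j=5): S=112.1175, (K−S)⁺=0.0000, hold=0.0000 ⇒ V=0.0000 continue | (k=7,j=6): S=130.4929, (K−S)⁺=0.0000, hold=0.0000 ⇒ V=0.0000 continue | (k=7,j=7): S=151.8800, (K−S)⁺=0.0000, hold=0.0000 ⇒ V=0.0000 continue  boundary S*=52.4934
step 6: (k=6,j=0): S=56.6320, (K−S)⁺=9.2180, hold=9.5081 ⇒ V=9.5081 continue | (k=6,j=1): S=65.9137, (K−S)⁺=0.0000, hold=3.4411 ⇒ V=3.4411 continue | (k=6,j=2): S=76.7166, (K−S)⁺=0.0000, hold=0.5807 ⇒ V=0.5807 continue | (k=6,j=3): S=89.2900, (K−S)⁺=0.0000, hold=0.0000 ⇒ V=0.0000 continue | (k=6,j=4): S=103.9242, (K−S)⁺=0.0000, hold=0.0000 ⇒ V=0.0000 continue | (k=6,j=5): S=120.9568, (K−S)⁺=0.0000, hold=0.0000 ⇒ V=0.0000 continue | (k=6,j=6): S=140.7809, (K−S)⁺=0.0000, hold=0.0000 ⇒ V=0.0000 continue  boundary S*=-
step 5: (k=5,j=0): S=61.0968, (K−S)⁺=4.7532, hold=6.4404 ⇒ V=6.4404 continue | (k=5,j=1): S=71.1103, (K−S)⁺=0.0000, hold=1.9981 ⇒ V=1.9981 continue | (k=5,j=2): S=82.7649, (K−S)⁺=0.0000, hold=0.2881 ⇒ V=0.2881 continue | (k=5,j=3): S=96.3296, (K−S)⁺=0.0000, hold=0.0000 ⇒ V=0.0000 continue | (k=5,j=4): S=112.1175, (K−S)⁺=0.0000, hold=0.0000 ⇒ V=0.0000 continue | (k=5,j=5): S=130.4929, (K−S)⁺=0.0000, hold=0.0000 ⇒ V=0.0000 continue  boundary S*=-
step 4: (k=4,j=0): S=65.9137, (K−S)⁺=0.0000, hold=4.1959 ⇒ V=4.1959 continue | (k=4,j=1): S=76.7166, (K−S)⁺=0.0000, hold=1.1357 ⇒ V=1.1357 continue | (k=4,j=2): S=89.2900, (K−S)⁺=0.0000, hold=0.1430 ⇒ V=0.1430 continue | (k=4,j=3): S=103.9242, (K−S)⁺=0.0000, hold=0.0000 ⇒ V=0.0000 continue | (k=4,j=4): S=120.9568, (K−S)⁺=0.0000, hold=0.0000 ⇒ V=0.0000 continue  boundary S*=-
step 3: (k=3,j=0): S=71.1103, (K−S)⁺=0.0000, hold=2.6505 ⇒ V=2.6505 continue | (k=3,j=1): S=82.7649, (K−S)⁺=0.0000, hold=0.6351 ⇒ V=0.6351 continue | (k=3,j=2): S=96.3296, (K−S)⁺=0.0000, hold=0.0709 ⇒ V=0.0709 continue | (k=3,j=3): S=112.1175, (K−S)⁺=0.0000, hold=0.0000 ⇒ V=0.0000 continue  boundary S*=-
step 2: (k=2,j=0): S=76.7166, (K−S)⁺=0.0000, hold=1.6330 ⇒ V=1.6330 continue | (k=2,j=1): S=89.2900, (K−S)⁺=0.0000, hold=0.3506 ⇒ V=0.3506 continue | (k=2,j=2): S=103.9242, (K−S)⁺=0.0000, hold=0.0352 ⇒ V=0.0352 continue  boundary S*=-
step 1: (k=1,j=0): S=82.7649, (K−S)⁺=0.0000, hold=0.9858 ⇒ V=0.9858 continue | (k=1,j=1): S=96.3296, (K−S)⁺=0.0000, hold=0.1916 ⇒ V=0.1916 continue  boundary S*=-
step 0: (k=0,j=0): S=89.2900, (K−S)⁺=0.0000, hold=0.5851 ⇒ V=0.5851 continue  boundary S*=-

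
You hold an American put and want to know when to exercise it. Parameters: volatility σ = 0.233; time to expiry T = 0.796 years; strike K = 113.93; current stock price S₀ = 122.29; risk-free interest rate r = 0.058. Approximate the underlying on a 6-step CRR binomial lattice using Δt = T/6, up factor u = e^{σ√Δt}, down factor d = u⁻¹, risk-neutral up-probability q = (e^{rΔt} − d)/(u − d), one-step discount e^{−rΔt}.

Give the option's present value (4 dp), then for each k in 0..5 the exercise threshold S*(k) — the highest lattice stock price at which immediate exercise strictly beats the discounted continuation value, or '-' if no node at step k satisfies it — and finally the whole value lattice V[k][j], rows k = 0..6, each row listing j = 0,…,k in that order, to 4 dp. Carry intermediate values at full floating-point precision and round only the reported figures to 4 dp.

Δt=0.13267  u=1.08857  d=0.91863  q=0.52425  discount=0.99233
step 6 (expiry): payoffs max(K−S,0) = 40.4366 26.8412 10.7307 0.0000 0.0000 0.0000 0.0000
step 5: (k=5,j=0): S=80.0028, (K−S)⁺=33.9272, hold=33.0539 ⇒ V=33.9272 exercise | (k=5,j=1): S=94.8025, (K−S)⁺=19.1275, hold=18.2542 ⇒ V=19.1275 exercise | (k=5,j=2): S=112.3399, (K−S)⁺=1.5901, hold=5.0660 ⇒ V=5.0660 continue | (k=5,j=3): S=133.1215, (K−S)⁺=0.0000, hold=0.0000 ⇒ V=0.0000 continue | (k=5,j=4): S=157.7474, (K−S)⁺=0.0000, hold=0.0000 ⇒ V=0.0000 continue | (k=5,j=5): S=186.9289, (K−S)⁺=0.0000, hold=0.0000 ⇒ V=0.0000 continue  boundary S*=94.8025
step 4: (k=4,j=0): S=87.0888, (K−S)⁺=26.8412, hold=25.9679 ⇒ V=26.8412 exercise | (k=4,j=1): S=103.1993, (K−S)⁺=10.7307, hold=11.6657 ⇒ V=11.6657 continue | (k=4,j=2): S=122.2900, (K−S)⁺=0.0000, hold=2.3917 ⇒ V=2.3917 continue | (k=4,j=3): S=144.9123, (K−S)⁺=0.0000, hold=0.0000 ⇒ V=0.0000 continue | (k=4,j=4): S=171.7194, (K−S)⁺=0.0000, hold=0.0000 ⇒ V=0.0000 continue  boundary S*=87.0888
step 3: (k=3,j=0): S=94.8025, (K−S)⁺=19.1275, hold=18.7406 ⇒ V=19.1275 exercise | (k=3,j=1): S=112.3399, (K−S)⁺=1.5901, hold=6.7516 ⇒ V=6.7516 continue | (k=3,j=2): S=133.1215, (K−S)⁺=0.0000, hold=1.1291 ⇒ V=1.1291 continue | (k=3,j=3): S=157.7474, (K−S)⁺=0.0000, hold=0.0000 ⇒ V=0.0000 continue  boundary S*=94.8025
step 2: (k=2,j=0): S=103.1993, (K−S)⁺=10.7307, hold=12.5426 ⇒ V=12.5426 continue | (k=2,j=1): S=122.2900, (K−S)⁺=0.0000, hold=3.7749 ⇒ V=3.7749 continue | (k=2,j=2): S=144.9123, (K−S)⁺=0.0000, hold=0.5331 ⇒ V=0.5331 continue  boundary S*=-
step 1: (k=1,j=0): S=112.3399, (K−S)⁺=1.5901, hold=7.8852 ⇒ V=7.8852 continue | (k=1,j=1): S=133.1215, (K−S)⁺=0.0000, hold=2.0594 ⇒ V=2.0594 continue  boundary S*=-
step 0: (k=0,j=0): S=122.2900, (K−S)⁺=0.0000, hold=4.7940 ⇒ V=4.7940 continue  boundary S*=-

price = 4.7940
boundary = - - - 94.8025 87.0888 94.8025
tree:
4.7940
7.8852 2.0594
12.5426 3.7749 0.5331
19.1275 6.7516 1.1291 0.0000
26.8412 11.6657 2.3917 0.0000 0.0000
33.9272 19.1275 5.0660 0.0000 0.0000 0.0000
40.4366 26.8412 10.7307 0.0000 0.0000 0.0000 0.0000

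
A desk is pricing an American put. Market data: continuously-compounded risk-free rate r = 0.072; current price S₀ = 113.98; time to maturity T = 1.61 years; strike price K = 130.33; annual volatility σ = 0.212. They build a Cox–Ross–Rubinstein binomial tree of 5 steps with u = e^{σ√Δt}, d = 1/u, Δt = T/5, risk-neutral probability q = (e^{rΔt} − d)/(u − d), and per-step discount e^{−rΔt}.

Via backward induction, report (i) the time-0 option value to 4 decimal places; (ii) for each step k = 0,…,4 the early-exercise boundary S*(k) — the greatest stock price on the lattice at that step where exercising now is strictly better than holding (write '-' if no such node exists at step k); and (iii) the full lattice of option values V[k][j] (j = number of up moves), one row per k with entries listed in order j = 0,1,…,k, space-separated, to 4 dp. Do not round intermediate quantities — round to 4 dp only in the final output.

Δt=0.32200, u=1.12783, d=0.88665, q=0.56721, disc=e^(-rΔt)=0.97708
k=5 terminal: V=max(K-S,0) → 67.8701 50.8803 29.2691 1.7794 0.0000 0.0000
k=4: j=0 S=70.4445 intr=59.8855 cont=56.8987 V=59.8855[EX]; j=1 S=89.6062 intr=40.7238 cont=37.7370 V=40.7238[EX]; j=2 S=113.9800 intr=16.3500 cont=13.3632 V=16.3500[EX]; j=3 S=144.9838 intr=0.0000 cont=0.7525 V=0.7525[hold]; j=4 S=184.4210 intr=0.0000 cont=0.0000 V=0.0000[hold]  S*(4)=113.9800
k=3: j=0 S=79.4497 intr=50.8803 cont=47.8935 V=50.8803[EX]; j=1 S=101.0609 intr=29.2691 cont=26.2823 V=29.2691[EX]; j=2 S=128.5506 intr=1.7794 cont=7.3309 V=7.3309[hold]; j=3 S=163.5177 intr=0.0000 cont=0.3182 V=0.3182[hold]  S*(3)=101.0609
k=2: j=0 S=89.6062 intr=40.7238 cont=37.7370 V=40.7238[EX]; j=1 S=113.9800 intr=16.3500 cont=16.4399 V=16.4399[hold]; j=2 S=144.9838 intr=0.0000 cont=3.2764 V=3.2764[hold]  S*(2)=89.6062
k=1: j=0 S=101.0609 intr=29.2691 cont=26.3321 V=29.2691[EX]; j=1 S=128.5506 intr=1.7794 cont=8.7678 V=8.7678[hold]  S*(1)=101.0609
k=0: j=0 S=113.9800 intr=16.3500 cont=17.2362 V=17.2362[hold]  S*(0)=-

price = 17.2362
boundary = - 101.0609 89.6062 101.0609 113.9800
tree:
17.2362
29.2691 8.7678
40.7238 16.4399 3.2764
50.8803 29.2691 7.3309 0.3182
59.8855 40.7238 16.3500 0.7525 0.0000
67.8701 50.8803 29.2691 1.7794 0.0000 0.0000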